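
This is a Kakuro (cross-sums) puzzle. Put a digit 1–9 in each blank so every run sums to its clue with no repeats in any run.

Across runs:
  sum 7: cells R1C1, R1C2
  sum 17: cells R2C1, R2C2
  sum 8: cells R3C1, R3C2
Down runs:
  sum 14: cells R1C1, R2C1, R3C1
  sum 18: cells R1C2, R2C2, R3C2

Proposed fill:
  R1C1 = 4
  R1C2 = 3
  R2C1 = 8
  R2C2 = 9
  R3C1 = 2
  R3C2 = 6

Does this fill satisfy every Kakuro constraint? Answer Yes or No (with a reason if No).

Across: 4+3=7; 8+9=17; 2+6=8. Down: 4+8+2=14; 3+9+6=18. No digit repeats within any run.

Yes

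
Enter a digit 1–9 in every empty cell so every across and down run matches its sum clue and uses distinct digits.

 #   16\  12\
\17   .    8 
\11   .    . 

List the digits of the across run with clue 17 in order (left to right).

17 in 2 cells must be {8,9}; 16 in 2 cells must be {7,9}.
R1C1 = 17 − 8 = 9 completes the 17 across.
R2C1 = 16 − 9 = 7 completes the 16 down.
R2C2 = 11 − 7 = 4 completes the 11 across.

9, 8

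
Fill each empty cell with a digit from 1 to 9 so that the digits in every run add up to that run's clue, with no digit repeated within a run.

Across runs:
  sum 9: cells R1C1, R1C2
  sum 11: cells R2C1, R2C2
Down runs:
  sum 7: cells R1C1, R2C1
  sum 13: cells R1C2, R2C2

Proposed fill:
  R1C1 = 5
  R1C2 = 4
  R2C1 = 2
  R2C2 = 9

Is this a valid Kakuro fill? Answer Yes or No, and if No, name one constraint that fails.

Across: 5+4=9; 2+9=11. Down: 5+2=7; 4+9=13. No digit repeats within any run.

Yes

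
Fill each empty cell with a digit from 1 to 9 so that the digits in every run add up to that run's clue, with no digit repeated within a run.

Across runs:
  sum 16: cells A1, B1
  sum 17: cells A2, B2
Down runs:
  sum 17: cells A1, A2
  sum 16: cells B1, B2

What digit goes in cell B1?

7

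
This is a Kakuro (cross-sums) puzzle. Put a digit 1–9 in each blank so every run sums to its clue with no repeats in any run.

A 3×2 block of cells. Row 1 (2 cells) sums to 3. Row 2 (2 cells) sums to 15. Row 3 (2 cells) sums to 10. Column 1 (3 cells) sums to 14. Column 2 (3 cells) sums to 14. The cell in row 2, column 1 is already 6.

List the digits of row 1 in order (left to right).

1 2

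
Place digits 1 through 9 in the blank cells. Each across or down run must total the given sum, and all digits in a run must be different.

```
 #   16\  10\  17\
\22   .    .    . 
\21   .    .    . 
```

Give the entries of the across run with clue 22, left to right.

7 6 9

16 in 2 cells must be {7,9}; 17 in 2 cells must be {8,9}.
Nothing is forced directly, so branch on R1C3, whose candidates are 8 or 9. If R1C3 = 8: that forces R1C1 = 9, after which R1C2 would have to be in {5} for the 22 across but in {1,2,3,4,6,7,8,9} for the 10 down — contradiction. So R1C3 = 9.
Given what's placed, R1C1 must be 7 to fit the 22 across and 16 down.
R1C2 = 22 − 16 = 6 completes the 22 across.
R2C1 = 16 − 7 = 9 completes the 16 down.
R2C2 = 10 − 6 = 4 completes the 10 down.
R2C3 = 21 − 13 = 8 completes the 21 across.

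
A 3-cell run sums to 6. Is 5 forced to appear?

No

The only way to make 6 from 3 distinct digits is {1,2,3}, which does not contain 5.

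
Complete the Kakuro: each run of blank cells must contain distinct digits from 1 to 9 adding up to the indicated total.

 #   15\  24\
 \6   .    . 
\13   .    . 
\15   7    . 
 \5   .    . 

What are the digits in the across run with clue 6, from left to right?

1 5

R3C2 = 15 − 7 = 8 completes the 15 across.
Nothing is forced directly, so branch on R2C1, whose candidates are 4 or 5. If R2C1 = 5: then R2C2 would have to be in {8} for the 13 across but in {1,2,3,4,5,6,7,9} for the 24 down — contradiction. So R2C1 = 4.
R1C1 = 1: the only remaining digit allowed by both the 6 across and the 15 down.
R1C2 = 6 − 1 = 5 completes the 6 across.
R2C2 = 13 − 4 = 9 completes the 13 across.
R4C1 = 15 − 12 = 3 completes the 15 down.
R4C2 = 5 − 3 = 2 completes the 5 across.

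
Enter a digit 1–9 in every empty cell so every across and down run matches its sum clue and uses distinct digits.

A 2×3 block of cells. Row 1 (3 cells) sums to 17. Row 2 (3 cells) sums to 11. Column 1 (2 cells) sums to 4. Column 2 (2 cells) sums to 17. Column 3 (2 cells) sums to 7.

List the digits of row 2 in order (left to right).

4 in 2 cells must be {1,3}; 17 in 2 cells must be {8,9}.
The 11 across and the 17 down share only 8, so (2,2) = 8.
(1,2) = 17 − 8 = 9 completes the 17 down.
Given what's placed, (2,1) must be 1 to fit the 11 across and 4 down.
(2,3) = 11 − 9 = 2 completes the 11 across.
(1,1) = 4 − 1 = 3 completes the 4 down.
(1,3) = 17 − 12 = 5 completes the 17 across.

1, 8, 2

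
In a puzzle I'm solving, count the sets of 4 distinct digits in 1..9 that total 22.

4 distinct digits from 1–9 sum between 10 and 30.

11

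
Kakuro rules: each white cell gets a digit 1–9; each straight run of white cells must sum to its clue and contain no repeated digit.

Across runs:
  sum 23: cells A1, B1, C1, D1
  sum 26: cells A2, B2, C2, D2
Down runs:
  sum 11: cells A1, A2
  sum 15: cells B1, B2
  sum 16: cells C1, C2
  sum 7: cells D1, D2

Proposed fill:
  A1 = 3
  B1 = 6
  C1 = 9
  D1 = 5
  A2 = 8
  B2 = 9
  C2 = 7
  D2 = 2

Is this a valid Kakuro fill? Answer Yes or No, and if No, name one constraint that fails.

Across: 3+6+9+5=23; 8+9+7+2=26. Down: 3+8=11; 6+9=15; 9+7=16; 5+2=7. No digit repeats within any run.

Yes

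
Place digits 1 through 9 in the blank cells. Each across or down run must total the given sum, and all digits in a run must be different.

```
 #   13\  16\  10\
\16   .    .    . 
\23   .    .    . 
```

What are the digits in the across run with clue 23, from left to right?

8 9 6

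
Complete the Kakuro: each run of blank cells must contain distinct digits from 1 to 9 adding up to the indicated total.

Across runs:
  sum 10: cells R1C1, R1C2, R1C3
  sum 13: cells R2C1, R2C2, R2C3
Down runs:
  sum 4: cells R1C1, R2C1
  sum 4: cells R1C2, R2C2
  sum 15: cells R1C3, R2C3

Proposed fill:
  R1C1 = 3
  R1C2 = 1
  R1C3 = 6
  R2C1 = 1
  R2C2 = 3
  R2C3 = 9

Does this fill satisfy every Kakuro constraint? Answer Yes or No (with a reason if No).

Across: 3+1+6=10; 1+3+9=13. Down: 3+1=4; 1+3=4; 6+9=15. No digit repeats within any run.

Yes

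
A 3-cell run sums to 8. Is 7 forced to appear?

Counterexample: {1,2,5} sums to 8 without using 7.

No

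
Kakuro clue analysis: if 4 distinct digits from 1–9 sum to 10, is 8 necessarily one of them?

No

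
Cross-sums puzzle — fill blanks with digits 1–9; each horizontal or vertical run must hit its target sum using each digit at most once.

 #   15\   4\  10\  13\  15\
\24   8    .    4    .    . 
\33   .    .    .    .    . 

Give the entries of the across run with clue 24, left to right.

8 1 4 5 6

4 in 2 cells must be {1,3}.
R2C1 = 15 − 8 = 7 completes the 15 down.
Given what's placed, R2C2 must be 3 to fit the 33 across and 4 down.
R2C3 = 10 − 4 = 6 completes the 10 down.
R1C2 = 4 − 3 = 1 completes the 4 down.
Nothing is forced directly, so branch on R1C5, whose candidates are 6 or 9. If R1C5 = 9: then R1C4 would have to be in {2} for the 24 across but in {4,5,6,7,8,9} for the 13 down — contradiction. So R1C5 = 6.
R1C4 = 24 − 19 = 5 completes the 24 across.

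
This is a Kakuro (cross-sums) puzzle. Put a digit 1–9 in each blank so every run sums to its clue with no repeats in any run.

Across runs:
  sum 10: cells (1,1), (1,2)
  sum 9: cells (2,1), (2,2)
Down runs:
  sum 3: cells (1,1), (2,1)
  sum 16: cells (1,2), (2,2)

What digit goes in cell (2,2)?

7

3 in 2 cells must be {1,2}; 16 in 2 cells must be {7,9}.
The 9 across and the 16 down share only 7, so (2,2) = 7.
(1,2) = 16 − 7 = 9 completes the 16 down.
(2,1) = 9 − 7 = 2 completes the 9 across.
(1,1) = 10 − 9 = 1 completes the 10 across.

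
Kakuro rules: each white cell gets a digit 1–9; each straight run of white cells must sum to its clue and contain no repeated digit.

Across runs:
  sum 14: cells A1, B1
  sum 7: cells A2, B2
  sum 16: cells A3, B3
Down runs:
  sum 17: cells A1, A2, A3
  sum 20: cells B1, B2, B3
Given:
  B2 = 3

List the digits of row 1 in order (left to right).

16 in 2 cells must be {7,9}.
A2 = 7 − 3 = 4 completes the 7 across.
Given what's placed, A3 must be 7 to fit the 16 across and 17 down.
B3 = 16 − 7 = 9 completes the 16 across.
A1 = 17 − 11 = 6 completes the 17 down.
B1 = 14 − 6 = 8 completes the 14 across.

6 8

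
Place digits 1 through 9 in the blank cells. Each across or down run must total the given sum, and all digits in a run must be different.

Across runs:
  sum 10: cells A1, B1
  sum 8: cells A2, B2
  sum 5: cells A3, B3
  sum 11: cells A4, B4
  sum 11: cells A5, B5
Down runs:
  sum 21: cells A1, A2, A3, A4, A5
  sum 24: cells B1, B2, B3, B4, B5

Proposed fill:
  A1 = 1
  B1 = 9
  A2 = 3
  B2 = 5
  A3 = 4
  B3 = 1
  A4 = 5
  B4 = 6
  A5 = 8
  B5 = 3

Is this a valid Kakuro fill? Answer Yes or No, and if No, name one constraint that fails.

Yes

Across: 1+9=10; 3+5=8; 4+1=5; 5+6=11; 8+3=11. Down: 1+3+4+5+8=21; 9+5+1+6+3=24. No digit repeats within any run.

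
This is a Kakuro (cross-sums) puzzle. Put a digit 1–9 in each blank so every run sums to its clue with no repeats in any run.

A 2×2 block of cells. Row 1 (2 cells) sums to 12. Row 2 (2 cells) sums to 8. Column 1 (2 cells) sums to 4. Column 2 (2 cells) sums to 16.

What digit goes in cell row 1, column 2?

9

4 in 2 cells must be {1,3}; 16 in 2 cells must be {7,9}.
The 12 across and the 4 down share only 3, so (1,1) = 3.
(1,2) = 12 − 3 = 9 completes the 12 across.
(2,1) = 4 − 3 = 1 completes the 4 down.
(2,2) = 8 − 1 = 7 completes the 8 across.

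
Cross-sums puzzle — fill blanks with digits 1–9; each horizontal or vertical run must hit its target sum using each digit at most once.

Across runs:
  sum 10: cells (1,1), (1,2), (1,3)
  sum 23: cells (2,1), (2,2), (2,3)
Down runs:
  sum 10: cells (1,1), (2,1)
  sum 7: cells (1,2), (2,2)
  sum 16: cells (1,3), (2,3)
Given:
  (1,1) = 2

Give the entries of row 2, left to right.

23 in 3 cells must be {6,8,9}; 16 in 2 cells must be {7,9}.
Given what's placed, (1,3) must be 7 to fit the 10 across and 16 down.
(2,1) = 10 − 2 = 8 completes the 10 down.
(2,2) = 6: the only remaining digit allowed by both the 23 across and the 7 down.
(2,3) = 23 − 14 = 9 completes the 23 across.
(1,2) = 10 − 9 = 1 completes the 10 across.

8 6 9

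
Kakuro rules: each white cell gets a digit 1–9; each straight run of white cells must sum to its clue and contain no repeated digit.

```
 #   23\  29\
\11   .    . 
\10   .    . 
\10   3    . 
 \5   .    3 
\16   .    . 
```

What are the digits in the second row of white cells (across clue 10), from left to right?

16 in 2 cells must be {7,9}.
R3C2 = 10 − 3 = 7 completes the 10 across.
R4C1 = 5 − 3 = 2 completes the 5 across.
R5C2 = 9: the only remaining digit allowed by both the 16 across and the 29 down.
R5C1 = 16 − 9 = 7 completes the 16 across.
R2C1 = 6: the only remaining digit allowed by both the 10 across and the 23 down.
R2C2 = 10 − 6 = 4 completes the 10 across.

6 4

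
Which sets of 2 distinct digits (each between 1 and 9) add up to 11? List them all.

{2,9}; {3,8}; {4,7}; {5,6}

2 distinct digits from 1–9 sum between 3 and 17.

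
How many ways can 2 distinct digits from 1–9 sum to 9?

4

2 distinct digits from 1–9 sum between 3 and 17.
Enumerating: {1,8}, {2,7}, {3,6}, {4,5}.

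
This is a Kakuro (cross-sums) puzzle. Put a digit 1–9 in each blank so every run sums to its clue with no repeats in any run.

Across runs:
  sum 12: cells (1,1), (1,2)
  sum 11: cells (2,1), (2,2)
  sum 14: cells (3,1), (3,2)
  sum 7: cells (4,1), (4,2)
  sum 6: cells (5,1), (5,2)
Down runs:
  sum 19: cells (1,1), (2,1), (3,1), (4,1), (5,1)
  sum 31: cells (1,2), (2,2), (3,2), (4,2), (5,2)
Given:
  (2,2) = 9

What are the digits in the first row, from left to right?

5, 7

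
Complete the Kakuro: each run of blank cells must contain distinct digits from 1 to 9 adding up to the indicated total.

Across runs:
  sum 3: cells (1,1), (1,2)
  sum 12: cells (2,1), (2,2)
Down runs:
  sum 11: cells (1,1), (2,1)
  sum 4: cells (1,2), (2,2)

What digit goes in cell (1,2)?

1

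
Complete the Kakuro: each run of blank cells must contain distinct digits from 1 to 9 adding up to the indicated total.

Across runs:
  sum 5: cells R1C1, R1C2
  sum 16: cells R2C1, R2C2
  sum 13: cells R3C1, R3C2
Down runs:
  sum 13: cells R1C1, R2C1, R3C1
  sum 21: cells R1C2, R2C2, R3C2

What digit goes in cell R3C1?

16 in 2 cells must be {7,9}.
The 5 across and the 21 down share only 4, so R1C2 = 4.
Given what's placed, R2C2 must be 9 to fit the 16 across and 21 down.
R3C2 = 21 − 13 = 8 completes the 21 down.
R1C1 = 5 − 4 = 1 completes the 5 across.
R2C1 = 16 − 9 = 7 completes the 16 across.
R3C1 = 13 − 8 = 5 completes the 13 across.

5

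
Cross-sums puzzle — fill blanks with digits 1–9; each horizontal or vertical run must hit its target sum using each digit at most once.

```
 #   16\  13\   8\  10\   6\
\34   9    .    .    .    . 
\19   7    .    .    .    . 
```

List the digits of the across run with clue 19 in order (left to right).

7 5 1 4 2

34 in 5 cells must be {4,6,7,8,9}; 16 in 2 cells must be {7,9}.
R1C5 = 4: the only remaining digit allowed by both the 34 across and the 6 down.
R2C5 = 6 − 4 = 2 completes the 6 down.
No cell is forced outright now. R1C3 can only be 6 or 7 (the digits allowed by both its 34 across and its 8 down). If R1C3 = 6: then R2C3 would have to be in {1,3,4,5,6} for the 19 across but in {2} for the 8 down — contradiction. So R1C3 = 7.
R2C3 = 8 − 7 = 1 completes the 8 down.
Nothing is forced directly, so branch on R1C2, whose candidates are 6 or 8. If R1C2 = 6: that forces R1C4 = 8, after which R2C2 would have to be in {3,4,5,6} for the 19 across but in {7} for the 13 down — contradiction. So R1C2 = 8.
R1C4 = 34 − 28 = 6 completes the 34 across.
R2C2 = 13 − 8 = 5 completes the 13 down.
R2C4 = 19 − 15 = 4 completes the 19 across.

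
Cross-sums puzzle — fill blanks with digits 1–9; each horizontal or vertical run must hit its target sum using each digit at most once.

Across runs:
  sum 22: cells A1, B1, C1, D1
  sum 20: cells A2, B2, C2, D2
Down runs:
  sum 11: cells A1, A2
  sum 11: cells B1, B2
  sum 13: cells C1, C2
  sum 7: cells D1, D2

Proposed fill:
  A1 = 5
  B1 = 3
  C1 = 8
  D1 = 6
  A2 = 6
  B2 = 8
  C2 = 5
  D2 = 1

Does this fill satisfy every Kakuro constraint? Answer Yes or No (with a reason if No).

Yes

Across: 5+3+8+6=22; 6+8+5+1=20. Down: 5+6=11; 3+8=11; 8+5=13; 6+1=7. No digit repeats within any run.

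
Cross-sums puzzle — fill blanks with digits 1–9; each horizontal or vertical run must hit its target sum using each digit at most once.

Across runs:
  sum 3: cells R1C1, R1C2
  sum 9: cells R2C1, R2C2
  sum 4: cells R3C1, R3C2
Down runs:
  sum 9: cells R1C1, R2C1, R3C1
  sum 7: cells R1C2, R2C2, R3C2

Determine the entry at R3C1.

3 in 2 cells must be {1,2}; 4 in 2 cells must be {1,3}; 7 in 3 cells must be {1,2,4}.
The 4 across and the 7 down share only 1, so R3C2 = 1.
Given what's placed, R1C2 must be 2 to fit the 3 across and 7 down.
R2C2 = 7 − 3 = 4 completes the 7 down.
R3C1 = 4 − 1 = 3 completes the 4 across.
R1C1 = 3 − 2 = 1 completes the 3 across.
R2C1 = 9 − 4 = 5 completes the 9 across.

3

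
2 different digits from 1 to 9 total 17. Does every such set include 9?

Yes

The only way to make 17 from 2 distinct digits is {8,9}, which contains 9.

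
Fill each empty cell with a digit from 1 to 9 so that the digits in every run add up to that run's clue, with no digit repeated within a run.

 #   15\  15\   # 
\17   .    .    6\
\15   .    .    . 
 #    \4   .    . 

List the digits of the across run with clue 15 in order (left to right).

6, 4, 5

17 in 2 cells must be {8,9}; 4 in 2 cells must be {1,3}.
The 4 across and the 6 down share only 1, so R3C3 = 1.
R2C3 = 6 − 1 = 5 completes the 6 down.
R3C2 = 4 − 1 = 3 completes the 4 across.
R1C2 = 8: the only remaining digit allowed by both the 17 across and the 15 down.
R2C2 = 15 − 11 = 4 completes the 15 down.
R1C1 = 17 − 8 = 9 completes the 17 across.
R2C1 = 15 − 9 = 6 completes the 15 across.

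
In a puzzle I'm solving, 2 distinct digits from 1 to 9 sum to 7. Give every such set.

{1,6}; {2,5}; {3,4}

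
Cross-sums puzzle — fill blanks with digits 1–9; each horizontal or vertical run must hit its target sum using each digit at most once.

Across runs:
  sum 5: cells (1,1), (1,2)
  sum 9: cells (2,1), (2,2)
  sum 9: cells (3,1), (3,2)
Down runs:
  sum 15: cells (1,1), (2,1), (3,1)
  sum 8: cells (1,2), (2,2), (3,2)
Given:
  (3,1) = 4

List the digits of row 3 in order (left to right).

(3,2) = 9 − 4 = 5 completes the 9 across.
No cell is forced outright now. (1,1) can only be 2 or 3 (the digits allowed by both its 5 across and its 15 down). If (1,1) = 2: then (1,2) would have to be in {3} for the 5 across but in {1,2} for the 8 down — contradiction. So (1,1) = 3.
(1,2) = 5 − 3 = 2 completes the 5 across.
(2,1) = 15 − 7 = 8 completes the 15 down.
(2,2) = 9 − 8 = 1 completes the 9 across.

4, 5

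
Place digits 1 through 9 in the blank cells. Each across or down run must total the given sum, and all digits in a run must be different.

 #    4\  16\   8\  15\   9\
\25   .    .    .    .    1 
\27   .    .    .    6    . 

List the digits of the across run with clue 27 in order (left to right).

1, 9, 3, 6, 8

4 in 2 cells must be {1,3}; 16 in 2 cells must be {7,9}.
Given what's placed, R1C1 must be 3 to fit the 25 across and 4 down.
R1C4 = 15 − 6 = 9 completes the 15 down.
R2C1 = 4 − 3 = 1 completes the 4 down.
R2C5 = 9 − 1 = 8 completes the 9 down.
R1C2 = 7: the only remaining digit allowed by both the 25 across and the 16 down.
R1C3 = 25 − 20 = 5 completes the 25 across.
R2C2 = 16 − 7 = 9 completes the 16 down.
R2C3 = 27 − 24 = 3 completes the 27 across.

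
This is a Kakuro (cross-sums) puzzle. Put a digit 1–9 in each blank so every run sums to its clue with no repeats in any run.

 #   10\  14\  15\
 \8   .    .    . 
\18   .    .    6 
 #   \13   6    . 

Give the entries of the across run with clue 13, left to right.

6 7

R3C3 = 13 − 6 = 7 completes the 13 across.
R1C3 = 15 − 13 = 2 completes the 15 down.
R1C1 = 1: the only remaining digit allowed by both the 8 across and the 10 down.
R1C2 = 8 − 3 = 5 completes the 8 across.
R2C1 = 10 − 1 = 9 completes the 10 down.
R2C2 = 18 − 15 = 3 completes the 18 across.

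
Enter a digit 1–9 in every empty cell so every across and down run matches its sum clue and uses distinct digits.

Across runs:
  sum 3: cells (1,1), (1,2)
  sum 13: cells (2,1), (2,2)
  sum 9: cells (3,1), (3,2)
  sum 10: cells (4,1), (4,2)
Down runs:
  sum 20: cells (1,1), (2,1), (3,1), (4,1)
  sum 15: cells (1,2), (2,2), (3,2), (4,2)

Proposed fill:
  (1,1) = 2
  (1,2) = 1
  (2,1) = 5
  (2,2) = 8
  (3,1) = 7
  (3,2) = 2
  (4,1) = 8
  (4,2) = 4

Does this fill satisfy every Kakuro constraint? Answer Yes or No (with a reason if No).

No — the down run (1,1)–(4,1) sums to 22, not 20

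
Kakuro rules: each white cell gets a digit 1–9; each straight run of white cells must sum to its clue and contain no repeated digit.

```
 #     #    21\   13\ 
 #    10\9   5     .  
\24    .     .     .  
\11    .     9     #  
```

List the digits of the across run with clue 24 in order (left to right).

8 7 9

24 in 3 cells must be {7,8,9}.
R1C3 = 9 − 5 = 4 completes the 9 across.
R2C2 = 21 − 14 = 7 completes the 21 down.
R2C3 = 13 − 4 = 9 completes the 13 down.
R3C1 = 11 − 9 = 2 completes the 11 across.
R2C1 = 24 − 16 = 8 completes the 24 across.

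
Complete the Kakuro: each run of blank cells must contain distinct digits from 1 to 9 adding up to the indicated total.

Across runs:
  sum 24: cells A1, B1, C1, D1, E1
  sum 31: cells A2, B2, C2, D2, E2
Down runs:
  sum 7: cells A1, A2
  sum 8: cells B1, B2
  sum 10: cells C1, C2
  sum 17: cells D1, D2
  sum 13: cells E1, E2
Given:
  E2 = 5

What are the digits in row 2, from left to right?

3 6 9 8 5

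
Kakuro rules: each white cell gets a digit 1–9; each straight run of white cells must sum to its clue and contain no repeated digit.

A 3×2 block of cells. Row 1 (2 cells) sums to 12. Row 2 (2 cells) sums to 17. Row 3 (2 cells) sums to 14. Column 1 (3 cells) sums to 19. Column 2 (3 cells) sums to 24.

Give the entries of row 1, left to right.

5 7

17 in 2 cells must be {8,9}; 24 in 3 cells must be {7,8,9}.
Nothing is forced directly, so branch on (2,1), whose candidates are 8 or 9. If (2,1) = 9: that forces (2,2) = 8, (3,2) = 9, (1,2) = 7, after which (3,1) would have to be in {5} for the 14 across but in {2,3,4,6,7,8} for the 19 down — contradiction. So (2,1) = 8.
(2,2) = 17 − 8 = 9 completes the 17 across.
Given what's placed, (3,2) must be 8 to fit the 14 across and 24 down.
(1,2) = 24 − 17 = 7 completes the 24 down.
(3,1) = 14 − 8 = 6 completes the 14 across.
(1,1) = 12 − 7 = 5 completes the 12 across.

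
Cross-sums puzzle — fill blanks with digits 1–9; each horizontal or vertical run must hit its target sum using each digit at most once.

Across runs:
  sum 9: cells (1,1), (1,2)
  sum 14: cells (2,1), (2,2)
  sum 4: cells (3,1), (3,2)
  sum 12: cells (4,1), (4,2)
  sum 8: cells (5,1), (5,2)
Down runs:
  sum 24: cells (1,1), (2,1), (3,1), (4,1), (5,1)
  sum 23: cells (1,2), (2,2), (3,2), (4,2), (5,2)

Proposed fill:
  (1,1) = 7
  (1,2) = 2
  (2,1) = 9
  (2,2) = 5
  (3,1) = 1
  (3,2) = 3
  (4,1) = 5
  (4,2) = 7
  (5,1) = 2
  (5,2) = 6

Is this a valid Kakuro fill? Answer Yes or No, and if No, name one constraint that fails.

Across: 7+2=9; 9+5=14; 1+3=4; 5+7=12; 2+6=8. Down: 7+9+1+5+2=24; 2+5+3+7+6=23. No digit repeats within any run.

Yes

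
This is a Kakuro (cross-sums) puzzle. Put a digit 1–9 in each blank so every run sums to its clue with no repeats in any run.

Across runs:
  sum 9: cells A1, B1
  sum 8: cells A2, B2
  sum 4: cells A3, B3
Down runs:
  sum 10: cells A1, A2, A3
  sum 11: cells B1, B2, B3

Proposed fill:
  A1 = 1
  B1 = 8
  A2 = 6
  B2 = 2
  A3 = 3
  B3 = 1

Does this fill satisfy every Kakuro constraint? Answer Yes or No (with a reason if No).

Across: 1+8=9; 6+2=8; 3+1=4. Down: 1+6+3=10; 8+2+1=11. No digit repeats within any run.

Yes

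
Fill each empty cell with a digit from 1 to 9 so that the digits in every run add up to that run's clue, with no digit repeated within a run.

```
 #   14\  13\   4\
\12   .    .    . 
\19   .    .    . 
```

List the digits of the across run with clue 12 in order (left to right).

5 6 1

4 in 2 cells must be {1,3}.
The 19 across and the 4 down share only 3, so R2C3 = 3.
R1C3 = 4 − 3 = 1 completes the 4 down.
Given what's placed, R2C1 must be 9 to fit the 19 across and 14 down.
R2C2 = 19 − 12 = 7 completes the 19 across.
R1C1 = 14 − 9 = 5 completes the 14 down.
R1C2 = 12 − 6 = 6 completes the 12 across.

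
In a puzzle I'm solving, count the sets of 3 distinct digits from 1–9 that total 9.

3 distinct digits from 1–9 sum between 6 and 24.
Enumerating: {1,2,6}, {1,3,5}, {2,3,4}.

3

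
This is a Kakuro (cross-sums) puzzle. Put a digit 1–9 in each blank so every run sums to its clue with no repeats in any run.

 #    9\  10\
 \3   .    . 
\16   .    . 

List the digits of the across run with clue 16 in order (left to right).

3 in 2 cells must be {1,2}; 16 in 2 cells must be {7,9}.
The 16 across and the 9 down share only 7, so R2C1 = 7.
R2C2 = 16 − 7 = 9 completes the 16 across.
R1C1 = 9 − 7 = 2 completes the 9 down.
R1C2 = 3 − 2 = 1 completes the 3 across.

7 9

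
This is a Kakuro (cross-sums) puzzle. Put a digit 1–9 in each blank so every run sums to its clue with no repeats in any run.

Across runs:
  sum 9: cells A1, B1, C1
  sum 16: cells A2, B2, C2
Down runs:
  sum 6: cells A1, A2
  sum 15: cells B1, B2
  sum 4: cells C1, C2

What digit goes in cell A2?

4

4 in 2 cells must be {1,3}.
The 9 across and the 15 down share only 6, so B1 = 6.
Given what's placed, C1 must be 1 to fit the 9 across and 4 down.
B2 = 15 − 6 = 9 completes the 15 down.
C2 = 4 − 1 = 3 completes the 4 down.
A1 = 9 − 7 = 2 completes the 9 across.
A2 = 16 − 12 = 4 completes the 16 across.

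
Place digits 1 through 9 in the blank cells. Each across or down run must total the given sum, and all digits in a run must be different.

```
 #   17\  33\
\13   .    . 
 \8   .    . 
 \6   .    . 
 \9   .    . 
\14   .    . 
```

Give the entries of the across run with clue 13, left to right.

6, 7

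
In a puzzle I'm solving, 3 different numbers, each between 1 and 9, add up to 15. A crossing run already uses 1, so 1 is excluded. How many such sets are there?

6

3 distinct digits from 1–9 sum between 6 and 24.
Dropping sets that contain 1.
Enumerating: {2,4,9}, {2,5,8}, {2,6,7}, {3,4,8}, {3,5,7}, {4,5,6}.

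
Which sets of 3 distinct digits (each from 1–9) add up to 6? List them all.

3 distinct digits from 1–9 sum between 6 and 24.
Only one set works: {1,2,3}.

{1,2,3}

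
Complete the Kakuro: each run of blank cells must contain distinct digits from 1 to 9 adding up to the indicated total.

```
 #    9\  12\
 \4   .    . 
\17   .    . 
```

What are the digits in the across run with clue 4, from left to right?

1 3

4 in 2 cells must be {1,3}; 17 in 2 cells must be {8,9}.
The 4 across and the 12 down share only 3, so R1C2 = 3.
The 17 across and the 9 down share only 8, so R2C1 = 8.
R2C2 = 17 − 8 = 9 completes the 17 across.
R1C1 = 4 − 3 = 1 completes the 4 across.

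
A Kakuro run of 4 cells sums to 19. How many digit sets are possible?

11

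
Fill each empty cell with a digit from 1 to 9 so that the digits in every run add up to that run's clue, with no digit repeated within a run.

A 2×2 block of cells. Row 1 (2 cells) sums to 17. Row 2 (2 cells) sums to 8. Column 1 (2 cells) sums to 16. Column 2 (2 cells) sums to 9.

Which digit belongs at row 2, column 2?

17 in 2 cells must be {8,9}; 16 in 2 cells must be {7,9}.
The 17 across and the 16 down share only 9, so (1,1) = 9.
(1,2) = 17 − 9 = 8 completes the 17 across.
(2,1) = 16 − 9 = 7 completes the 16 down.
(2,2) = 8 − 7 = 1 completes the 8 across.

1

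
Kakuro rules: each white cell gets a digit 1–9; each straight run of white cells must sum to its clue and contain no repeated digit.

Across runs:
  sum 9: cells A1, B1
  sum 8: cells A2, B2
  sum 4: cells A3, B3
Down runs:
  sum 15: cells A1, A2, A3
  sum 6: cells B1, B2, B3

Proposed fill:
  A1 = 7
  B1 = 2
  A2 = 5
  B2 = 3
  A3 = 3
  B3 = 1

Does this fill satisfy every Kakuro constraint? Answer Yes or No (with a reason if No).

Yes

Across: 7+2=9; 5+3=8; 3+1=4. Down: 7+5+3=15; 2+3+1=6. No digit repeats within any run.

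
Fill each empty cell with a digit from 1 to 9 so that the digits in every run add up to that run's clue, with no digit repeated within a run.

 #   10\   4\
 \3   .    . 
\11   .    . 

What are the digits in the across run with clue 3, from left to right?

3 in 2 cells must be {1,2}; 4 in 2 cells must be {1,3}.
The 3 across and the 4 down share only 1, so R1C2 = 1.
R2C2 = 4 − 1 = 3 completes the 4 down.
R1C1 = 3 − 1 = 2 completes the 3 across.
R2C1 = 11 − 3 = 8 completes the 11 across.

2 1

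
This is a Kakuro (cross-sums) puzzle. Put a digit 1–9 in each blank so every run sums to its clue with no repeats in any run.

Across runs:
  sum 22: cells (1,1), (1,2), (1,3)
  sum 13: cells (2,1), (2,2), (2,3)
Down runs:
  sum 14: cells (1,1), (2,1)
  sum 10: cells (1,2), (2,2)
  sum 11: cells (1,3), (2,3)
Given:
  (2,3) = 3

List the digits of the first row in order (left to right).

(1,3) = 11 − 3 = 8 completes the 11 down.
(1,2) = 9: the only remaining digit allowed by both the 22 across and the 10 down.
(2,2) = 10 − 9 = 1 completes the 10 down.
(1,1) = 22 − 17 = 5 completes the 22 across.
(2,1) = 13 − 4 = 9 completes the 13 across.

5 9 8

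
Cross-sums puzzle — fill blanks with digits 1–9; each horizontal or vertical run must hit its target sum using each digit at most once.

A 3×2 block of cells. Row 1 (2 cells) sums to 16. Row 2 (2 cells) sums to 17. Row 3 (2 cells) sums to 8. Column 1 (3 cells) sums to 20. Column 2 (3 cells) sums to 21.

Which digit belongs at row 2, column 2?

9

16 in 2 cells must be {7,9}; 17 in 2 cells must be {8,9}.
Nothing is forced directly, so branch on (1,1), whose candidates are 7 or 9. If (1,1) = 7: that forces (1,2) = 9, (2,2) = 8, (3,1) = 5, after which (3,2) would have to be in {3} for the 8 across but in {4} for the 21 down — contradiction. So (1,1) = 9.
(1,2) = 16 − 9 = 7 completes the 16 across.
Given what's placed, (2,1) must be 8 to fit the 17 across and 20 down.
(2,2) = 17 − 8 = 9 completes the 17 across.
(3,1) = 20 − 17 = 3 completes the 20 down.
(3,2) = 8 − 3 = 5 completes the 8 across.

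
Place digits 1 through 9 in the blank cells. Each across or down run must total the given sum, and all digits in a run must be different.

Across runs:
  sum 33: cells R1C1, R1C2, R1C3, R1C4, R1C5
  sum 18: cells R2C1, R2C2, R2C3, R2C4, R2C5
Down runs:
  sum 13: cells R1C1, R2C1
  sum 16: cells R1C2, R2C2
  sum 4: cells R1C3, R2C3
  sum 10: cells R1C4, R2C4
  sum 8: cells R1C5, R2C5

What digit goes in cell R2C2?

7

16 in 2 cells must be {7,9}; 4 in 2 cells must be {1,3}.
Only 3 fits R1C3 under both its across sum 33 and down sum 4.
The 18 across and the 16 down share only 7, so R2C2 = 7.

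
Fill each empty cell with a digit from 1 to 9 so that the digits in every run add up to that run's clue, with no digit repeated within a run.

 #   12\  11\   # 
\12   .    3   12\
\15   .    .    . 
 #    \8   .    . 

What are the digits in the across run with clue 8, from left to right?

R1C1 = 12 − 3 = 9 completes the 12 across.
R2C1 = 12 − 9 = 3 completes the 12 down.
R2C2 = 7: the only remaining digit allowed by both the 15 across and the 11 down.
R2C3 = 15 − 10 = 5 completes the 15 across.
R3C2 = 11 − 10 = 1 completes the 11 down.
R3C3 = 8 − 1 = 7 completes the 8 across.

1 7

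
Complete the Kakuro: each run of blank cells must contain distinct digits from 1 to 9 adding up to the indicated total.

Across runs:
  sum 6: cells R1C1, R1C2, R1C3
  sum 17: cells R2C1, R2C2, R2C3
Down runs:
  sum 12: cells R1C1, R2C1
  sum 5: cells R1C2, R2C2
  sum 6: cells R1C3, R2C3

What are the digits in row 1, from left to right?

3 2 1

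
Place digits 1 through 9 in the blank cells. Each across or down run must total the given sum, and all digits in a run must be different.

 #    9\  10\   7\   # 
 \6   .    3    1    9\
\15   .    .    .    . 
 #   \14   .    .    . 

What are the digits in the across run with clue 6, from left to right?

6 in 3 cells must be {1,2,3}; 7 in 3 cells must be {1,2,4}.
R1C1 = 6 − 4 = 2 completes the 6 across.

2, 3, 1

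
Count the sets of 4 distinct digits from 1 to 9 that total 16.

4 distinct digits from 1–9 sum between 10 and 30.

8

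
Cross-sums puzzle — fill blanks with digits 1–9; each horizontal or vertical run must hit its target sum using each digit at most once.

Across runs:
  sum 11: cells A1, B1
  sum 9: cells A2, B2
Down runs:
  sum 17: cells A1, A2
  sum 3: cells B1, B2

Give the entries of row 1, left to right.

17 in 2 cells must be {8,9}; 3 in 2 cells must be {1,2}.
The 11 across and the 3 down share only 2, so B1 = 2.
The 9 across and the 17 down share only 8, so A2 = 8.
B2 = 9 − 8 = 1 completes the 9 across.
A1 = 11 − 2 = 9 completes the 11 across.

9 2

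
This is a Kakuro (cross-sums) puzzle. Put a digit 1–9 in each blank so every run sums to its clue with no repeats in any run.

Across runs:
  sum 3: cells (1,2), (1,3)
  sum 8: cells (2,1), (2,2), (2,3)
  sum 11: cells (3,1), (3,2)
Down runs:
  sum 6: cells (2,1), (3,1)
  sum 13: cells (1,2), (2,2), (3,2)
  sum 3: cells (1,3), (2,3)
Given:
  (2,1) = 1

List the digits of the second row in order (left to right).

1 5 2

3 in 2 cells must be {1,2}.
Given what's placed, (2,3) must be 2 to fit the 8 across and 3 down.
(3,1) = 6 − 1 = 5 completes the 6 down.
(3,2) = 11 − 5 = 6 completes the 11 across.
(1,2) = 2: the only remaining digit allowed by both the 3 across and the 13 down.
(1,3) = 3 − 2 = 1 completes the 3 across.
(2,2) = 8 − 3 = 5 completes the 8 across.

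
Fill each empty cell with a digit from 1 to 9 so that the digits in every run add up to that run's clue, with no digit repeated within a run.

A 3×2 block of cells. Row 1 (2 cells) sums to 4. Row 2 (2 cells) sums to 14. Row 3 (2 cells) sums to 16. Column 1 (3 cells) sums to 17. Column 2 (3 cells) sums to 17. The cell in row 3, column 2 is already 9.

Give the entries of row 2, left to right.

9, 5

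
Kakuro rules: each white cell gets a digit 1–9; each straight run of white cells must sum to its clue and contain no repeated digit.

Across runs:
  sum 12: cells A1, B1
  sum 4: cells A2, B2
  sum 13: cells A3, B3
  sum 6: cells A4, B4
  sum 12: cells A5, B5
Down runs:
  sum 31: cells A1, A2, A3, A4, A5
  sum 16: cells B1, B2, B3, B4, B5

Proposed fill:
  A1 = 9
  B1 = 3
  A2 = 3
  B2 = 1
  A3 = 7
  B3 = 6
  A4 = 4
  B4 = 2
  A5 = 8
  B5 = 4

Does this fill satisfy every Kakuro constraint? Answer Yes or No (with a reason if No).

Across: 9+3=12; 3+1=4; 7+6=13; 4+2=6; 8+4=12. Down: 9+3+7+4+8=31; 3+1+6+2+4=16. No digit repeats within any run.

Yes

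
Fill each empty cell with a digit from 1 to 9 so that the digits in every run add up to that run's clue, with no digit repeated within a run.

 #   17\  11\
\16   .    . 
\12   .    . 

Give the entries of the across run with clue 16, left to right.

16 in 2 cells must be {7,9}; 17 in 2 cells must be {8,9}.
The 16 across and the 17 down share only 9, so R1C1 = 9.
R1C2 = 16 − 9 = 7 completes the 16 across.
R2C1 = 17 − 9 = 8 completes the 17 down.
R2C2 = 12 − 8 = 4 completes the 12 across.

9, 7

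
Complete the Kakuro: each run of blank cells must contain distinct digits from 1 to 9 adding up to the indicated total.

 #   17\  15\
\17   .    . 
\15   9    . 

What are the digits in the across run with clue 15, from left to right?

17 in 2 cells must be {8,9}.
R1C1 = 17 − 9 = 8 completes the 17 down.
R1C2 = 17 − 8 = 9 completes the 17 across.
R2C2 = 15 − 9 = 6 completes the 15 across.

9 6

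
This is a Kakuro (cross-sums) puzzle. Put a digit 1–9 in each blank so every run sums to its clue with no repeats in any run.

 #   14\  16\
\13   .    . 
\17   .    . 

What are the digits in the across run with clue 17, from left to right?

8, 9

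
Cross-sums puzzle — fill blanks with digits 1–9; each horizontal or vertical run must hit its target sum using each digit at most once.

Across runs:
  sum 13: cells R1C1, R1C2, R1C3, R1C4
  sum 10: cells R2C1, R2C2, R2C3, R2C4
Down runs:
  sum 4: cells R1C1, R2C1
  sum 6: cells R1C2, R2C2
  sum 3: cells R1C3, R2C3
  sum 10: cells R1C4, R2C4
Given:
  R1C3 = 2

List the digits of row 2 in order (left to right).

10 in 4 cells must be {1,2,3,4}; 4 in 2 cells must be {1,3}; 3 in 2 cells must be {1,2}.
R2C3 = 3 − 2 = 1 completes the 3 down.
R2C1 = 3: the only remaining digit allowed by both the 10 across and the 4 down.
R1C1 = 4 − 3 = 1 completes the 4 down.
Given what's placed, R1C2 must be 4 to fit the 13 across and 6 down.
R1C4 = 13 − 7 = 6 completes the 13 across.
R2C2 = 6 − 4 = 2 completes the 6 down.
R2C4 = 10 − 6 = 4 completes the 10 across.

3, 2, 1, 4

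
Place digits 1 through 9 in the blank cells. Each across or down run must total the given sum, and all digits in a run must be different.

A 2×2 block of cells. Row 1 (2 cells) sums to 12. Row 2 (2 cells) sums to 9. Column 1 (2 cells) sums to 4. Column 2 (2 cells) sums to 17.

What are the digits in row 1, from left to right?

4 in 2 cells must be {1,3}; 17 in 2 cells must be {8,9}.
The 12 across and the 4 down share only 3, so (1,1) = 3.
(1,2) = 12 − 3 = 9 completes the 12 across.
(2,1) = 4 − 3 = 1 completes the 4 down.
(2,2) = 9 − 1 = 8 completes the 9 across.

3, 9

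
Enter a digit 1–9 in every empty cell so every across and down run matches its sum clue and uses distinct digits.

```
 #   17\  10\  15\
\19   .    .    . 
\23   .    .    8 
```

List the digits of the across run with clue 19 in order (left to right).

8 4 7

23 in 3 cells must be {6,8,9}; 17 in 2 cells must be {8,9}.
R1C3 = 15 − 8 = 7 completes the 15 down.
R2C1 = 9: the only remaining digit allowed by both the 23 across and the 17 down.
R2C2 = 23 − 17 = 6 completes the 23 across.
R1C1 = 17 − 9 = 8 completes the 17 down.
R1C2 = 19 − 15 = 4 completes the 19 across.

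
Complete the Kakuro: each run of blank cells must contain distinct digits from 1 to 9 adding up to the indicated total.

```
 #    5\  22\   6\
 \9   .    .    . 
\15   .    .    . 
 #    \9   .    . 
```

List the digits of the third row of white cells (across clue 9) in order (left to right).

8 1

6 in 3 cells must be {1,2,3}.
Nothing is forced directly, so branch on R1C2, whose candidates are 5 or 6. If R1C2 = 6: that forces R3C2 = 7, R3C3 = 2, R1C3 = 1, R2C2 = 9, after which R2C3 would have to be in {1,2,4,5} for the 15 across but in {3} for the 6 down — contradiction. So R1C2 = 5.
Given what's placed, R3C2 must be 8 to fit the 9 across and 22 down.
R3C3 = 9 − 8 = 1 completes the 9 across.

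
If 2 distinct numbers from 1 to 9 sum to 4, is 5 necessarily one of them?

The only way to make 4 from 2 distinct digits is {1,3}, which does not contain 5.

No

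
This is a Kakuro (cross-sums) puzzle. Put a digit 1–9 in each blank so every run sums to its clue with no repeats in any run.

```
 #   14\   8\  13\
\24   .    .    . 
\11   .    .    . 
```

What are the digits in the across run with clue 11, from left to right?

24 in 3 cells must be {7,8,9}.
The 24 across and the 8 down share only 7, so R1C2 = 7.
R2C2 = 8 − 7 = 1 completes the 8 down.
Nothing is forced directly, so branch on R2C1, whose candidates are 6 or 8. If R2C1 = 8: then R1C1 would have to be in {8,9} for the 24 across but in {6} for the 14 down — contradiction. So R2C1 = 6.
R1C1 = 14 − 6 = 8 completes the 14 down.
R1C3 = 24 − 15 = 9 completes the 24 across.
R2C3 = 11 − 7 = 4 completes the 11 across.

6 1 4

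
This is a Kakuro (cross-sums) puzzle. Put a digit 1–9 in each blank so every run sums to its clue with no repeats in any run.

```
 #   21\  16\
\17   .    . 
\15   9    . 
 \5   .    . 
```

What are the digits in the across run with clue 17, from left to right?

8 9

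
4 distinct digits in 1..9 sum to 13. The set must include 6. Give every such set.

{1,2,4,6}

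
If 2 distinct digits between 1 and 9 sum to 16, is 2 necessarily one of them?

No

The only way to make 16 from 2 distinct digits is {7,9}, which does not contain 2.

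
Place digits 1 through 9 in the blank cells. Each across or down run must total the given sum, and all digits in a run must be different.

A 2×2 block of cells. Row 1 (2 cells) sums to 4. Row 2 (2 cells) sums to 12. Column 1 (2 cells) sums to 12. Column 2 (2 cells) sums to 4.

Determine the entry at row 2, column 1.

4 in 2 cells must be {1,3}.
The 4 across and the 12 down share only 3, so (1,1) = 3.
(1,2) = 4 − 3 = 1 completes the 4 across.
(2,1) = 12 − 3 = 9 completes the 12 down.
(2,2) = 12 − 9 = 3 completes the 12 across.

9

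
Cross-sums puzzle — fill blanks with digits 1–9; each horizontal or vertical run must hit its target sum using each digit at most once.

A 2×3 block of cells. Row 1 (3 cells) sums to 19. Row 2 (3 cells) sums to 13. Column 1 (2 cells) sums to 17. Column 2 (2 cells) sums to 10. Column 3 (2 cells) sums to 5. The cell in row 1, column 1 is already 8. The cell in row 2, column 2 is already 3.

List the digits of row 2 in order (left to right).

17 in 2 cells must be {8,9}.
(1,2) = 10 − 3 = 7 completes the 10 down.
(1,3) = 19 − 15 = 4 completes the 19 across.
(2,1) = 17 − 8 = 9 completes the 17 down.
(2,3) = 13 − 12 = 1 completes the 13 across.

9, 3, 1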